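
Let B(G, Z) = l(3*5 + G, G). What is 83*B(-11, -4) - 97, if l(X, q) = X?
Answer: 235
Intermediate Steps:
B(G, Z) = 15 + G (B(G, Z) = 3*5 + G = 15 + G)
83*B(-11, -4) - 97 = 83*(15 - 11) - 97 = 83*4 - 97 = 332 - 97 = 235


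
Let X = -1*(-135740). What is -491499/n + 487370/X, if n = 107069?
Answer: -1453385573/1453354606 ≈ -1.0000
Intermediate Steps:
X = 135740
-491499/n + 487370/X = -491499/107069 + 487370/135740 = -491499*1/107069 + 487370*(1/135740) = -491499/107069 + 48737/13574 = -1453385573/1453354606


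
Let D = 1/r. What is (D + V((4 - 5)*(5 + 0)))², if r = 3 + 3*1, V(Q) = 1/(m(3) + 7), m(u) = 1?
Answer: 49/576 ≈ 0.085069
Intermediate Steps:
V(Q) = ⅛ (V(Q) = 1/(1 + 7) = 1/8 = ⅛)
r = 6 (r = 3 + 3 = 6)
D = ⅙ (D = 1/6 = ⅙ ≈ 0.16667)
(D + V((4 - 5)*(5 + 0)))² = (⅙ + ⅛)² = (7/24)² = 49/576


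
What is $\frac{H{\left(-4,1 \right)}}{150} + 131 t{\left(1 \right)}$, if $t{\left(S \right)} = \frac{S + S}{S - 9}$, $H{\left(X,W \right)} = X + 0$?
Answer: $- \frac{9833}{300} \approx -32.777$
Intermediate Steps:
$H{\left(X,W \right)} = X$
$t{\left(S \right)} = \frac{2 S}{-9 + S}$
$\frac{H{\left(-4,1 \right)}}{150} + 131 t{\left(1 \right)} = - \frac{4}{150} + 131 \cdot 2 \cdot 1 \frac{1}{-9 + 1} = \left(-4\right) \frac{1}{150} + 131 \cdot 2 \cdot 1 \frac{1}{-8} = - \frac{2}{75} + 131 \cdot 2 \cdot 1 \left(- \frac{1}{8}\right) = - \frac{2}{75} + 131 \left(- \frac{1}{4}\right) = - \frac{2}{75} - \frac{131}{4} = - \frac{9833}{300}$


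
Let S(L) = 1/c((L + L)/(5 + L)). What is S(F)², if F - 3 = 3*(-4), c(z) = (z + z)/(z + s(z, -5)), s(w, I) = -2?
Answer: 25/324 ≈ 0.077160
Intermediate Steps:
c(z) = 2*z/(-2 + z) (c(z) = (z + z)/(z - 2) = (2*z)/(-2 + z) = 2*z/(-2 + z))
F = -9 (F = 3 + 3*(-4) = 3 - 12 = -9)
S(L) = (-2 + 2*L/(5 + L))*(5 + L)/(4*L) (S(L) = 1/(2*((L + L)/(5 + L))/(-2 + (L + L)/(5 + L))) = 1/(2*((2*L)/(5 + L))/(-2 + (2*L)/(5 + L))) = 1/(2*(2*L/(5 + L))/(-2 + 2*L/(5 + L))) = 1/(4*L/((-2 + 2*L/(5 + L))*(5 + L))) = (-2 + 2*L/(5 + L))*(5 + L)/(4*L))
S(F)² = (-5/2/(-9))² = (-5/2*(-⅑))² = (5/18)² = 25/324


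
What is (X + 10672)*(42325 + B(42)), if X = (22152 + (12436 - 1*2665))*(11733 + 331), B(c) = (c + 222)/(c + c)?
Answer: 114112787757968/7 ≈ 1.6302e+13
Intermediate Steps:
B(c) = (222 + c)/(2*c) (B(c) = (222 + c)/((2*c)) = (222 + c)*(1/(2*c)) = (222 + c)/(2*c))
X = 385119072 (X = (22152 + (12436 - 2665))*12064 = (22152 + 9771)*12064 = 31923*12064 = 385119072)
(X + 10672)*(42325 + B(42)) = (385119072 + 10672)*(42325 + (½)*(222 + 42)/42) = 385129744*(42325 + (½)*(1/42)*264) = 385129744*(42325 + 22/7) = 385129744*(296297/7) = 114112787757968/7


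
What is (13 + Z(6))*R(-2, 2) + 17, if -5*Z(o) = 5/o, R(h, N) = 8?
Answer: 359/3 ≈ 119.67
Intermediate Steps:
Z(o) = -1/o
(13 + Z(6))*R(-2, 2) + 17 = (13 - 1/6)*8 + 17 = (13 - 1*⅙)*8 + 17 = (13 - ⅙)*8 + 17 = (77/6)*8 + 17 = 308/3 + 17 = 359/3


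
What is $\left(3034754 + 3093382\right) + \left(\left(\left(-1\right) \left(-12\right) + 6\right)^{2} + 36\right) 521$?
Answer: $6315696$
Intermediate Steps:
$\left(3034754 + 3093382\right) + \left(\left(\left(-1\right) \left(-12\right) + 6\right)^{2} + 36\right) 521 = 6128136 + \left(\left(12 + 6\right)^{2} + 36\right) 521 = 6128136 + \left(18^{2} + 36\right) 521 = 6128136 + \left(324 + 36\right) 521 = 6128136 + 360 \cdot 521 = 6128136 + 187560 = 6315696$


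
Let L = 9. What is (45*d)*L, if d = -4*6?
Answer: -9720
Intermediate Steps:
d = -24
(45*d)*L = (45*(-24))*9 = -1080*9 = -9720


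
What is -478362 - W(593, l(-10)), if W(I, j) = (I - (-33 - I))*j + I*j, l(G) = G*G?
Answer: -659562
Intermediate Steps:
l(G) = G²
W(I, j) = I*j + j*(33 + 2*I) (W(I, j) = (I + (33 + I))*j + I*j = (33 + 2*I)*j + I*j = j*(33 + 2*I) + I*j = I*j + j*(33 + 2*I))
-478362 - W(593, l(-10)) = -478362 - 3*(-10)²*(11 + 593) = -478362 - 3*100*604 = -478362 - 1*181200 = -478362 - 181200 = -659562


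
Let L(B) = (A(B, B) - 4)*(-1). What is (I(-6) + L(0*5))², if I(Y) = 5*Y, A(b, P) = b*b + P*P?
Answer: 676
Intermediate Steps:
A(b, P) = P² + b² (A(b, P) = b² + P² = P² + b²)
L(B) = 4 - 2*B² (L(B) = ((B² + B²) - 4)*(-1) = (2*B² - 4)*(-1) = (-4 + 2*B²)*(-1) = 4 - 2*B²)
(I(-6) + L(0*5))² = (5*(-6) + (4 - 2*(0*5)²))² = (-30 + (4 - 2*0²))² = (-30 + (4 - 2*0))² = (-30 + (4 + 0))² = (-30 + 4)² = (-26)² = 676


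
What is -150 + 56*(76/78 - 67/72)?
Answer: -17263/117 ≈ -147.55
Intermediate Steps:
-150 + 56*(76/78 - 67/72) = -150 + 56*(76*(1/78) - 67*1/72) = -150 + 56*(38/39 - 67/72) = -150 + 56*(41/936) = -150 + 287/117 = -17263/117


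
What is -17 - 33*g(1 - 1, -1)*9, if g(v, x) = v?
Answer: -17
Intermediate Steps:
-17 - 33*g(1 - 1, -1)*9 = -17 - 33*(1 - 1)*9 = -17 - 0*9 = -17 - 33*0 = -17 + 0 = -17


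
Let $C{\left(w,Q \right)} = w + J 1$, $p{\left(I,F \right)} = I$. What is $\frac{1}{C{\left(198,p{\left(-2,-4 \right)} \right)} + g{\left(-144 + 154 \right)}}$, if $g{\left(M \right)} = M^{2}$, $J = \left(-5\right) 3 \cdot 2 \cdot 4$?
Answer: $\frac{1}{178} \approx 0.005618$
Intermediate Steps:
$J = -120$ ($J = \left(-15\right) 2 \cdot 4 = \left(-30\right) 4 = -120$)
$C{\left(w,Q \right)} = -120 + w$ ($C{\left(w,Q \right)} = w - 120 = -120 + w$)
$\frac{1}{C{\left(198,p{\left(-2,-4 \right)} \right)} + g{\left(-144 + 154 \right)}} = \frac{1}{\left(-120 + 198\right) + \left(-144 + 154\right)^{2}} = \frac{1}{78 + 10^{2}} = \frac{1}{78 + 100} = \frac{1}{178}$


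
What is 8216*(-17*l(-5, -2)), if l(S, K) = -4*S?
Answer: -2793440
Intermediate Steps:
8216*(-17*l(-5, -2)) = 8216*(-(-68)*(-5)) = 8216*(-17*20) = 8216*(-340) = -2793440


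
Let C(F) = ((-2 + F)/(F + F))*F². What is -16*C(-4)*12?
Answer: -2304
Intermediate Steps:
C(F) = F*(-2 + F)/2 (C(F) = ((-2 + F)/((2*F)))*F² = ((-2 + F)*(1/(2*F)))*F² = ((-2 + F)/(2*F))*F² = F*(-2 + F)/2)
-16*C(-4)*12 = -8*(-4)*(-2 - 4)*12 = -8*(-4)*(-6)*12 = -16*12*12 = -192*12 = -2304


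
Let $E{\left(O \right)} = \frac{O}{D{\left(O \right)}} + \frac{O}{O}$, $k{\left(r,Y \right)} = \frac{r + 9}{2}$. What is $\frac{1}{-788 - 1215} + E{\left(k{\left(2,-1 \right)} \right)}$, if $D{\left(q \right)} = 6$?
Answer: $\frac{46057}{24036} \approx 1.9162$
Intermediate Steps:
$k{\left(r,Y \right)} = \frac{9}{2} + \frac{r}{2}$ ($k{\left(r,Y \right)} = \left(9 + r\right) \frac{1}{2} = \frac{9}{2} + \frac{r}{2}$)
$E{\left(O \right)} = 1 + \frac{O}{6}$ ($E{\left(O \right)} = \frac{O}{6} + \frac{O}{O} = O \frac{1}{6} + 1 = \frac{O}{6} + 1 = 1 + \frac{O}{6}$)
$\frac{1}{-788 - 1215} + E{\left(k{\left(2,-1 \right)} \right)} = \frac{1}{-788 - 1215} + \left(1 + \frac{\frac{9}{2} + \frac{1}{2} \cdot 2}{6}\right) = \frac{1}{-2003} + \left(1 + \frac{\frac{9}{2} + 1}{6}\right) = - \frac{1}{2003} + \left(1 + \frac{1}{6} \cdot \frac{11}{2}\right) = - \frac{1}{2003} + \left(1 + \frac{11}{12}\right) = - \frac{1}{2003} + \frac{23}{12} = \frac{46057}{24036}$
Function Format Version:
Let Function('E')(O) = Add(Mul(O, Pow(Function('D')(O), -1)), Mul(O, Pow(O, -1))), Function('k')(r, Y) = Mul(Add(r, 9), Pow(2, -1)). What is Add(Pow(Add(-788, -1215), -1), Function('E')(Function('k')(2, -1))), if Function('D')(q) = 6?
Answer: Rational(46057, 24036) ≈ 1.9162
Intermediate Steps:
Function('k')(r, Y) = Add(Rational(9, 2), Mul(Rational(1, 2), r)) (Function('k')(r, Y) = Mul(Add(9, r), Rational(1, 2)) = Add(Rational(9, 2), Mul(Rational(1, 2), r)))
Function('E')(O) = Add(1, Mul(Rational(1, 6), O)) (Function('E')(O) = Add(Mul(O, Pow(6, -1)), Mul(O, Pow(O, -1))) = Add(Mul(O, Rational(1, 6)), 1) = Add(Mul(Rational(1, 6), O), 1) = Add(1, Mul(Rational(1, 6), O)))
Add(Pow(Add(-788, -1215), -1), Function('E')(Function('k')(2, -1))) = Add(Pow(Add(-788, -1215), -1), Add(1, Mul(Rational(1, 6), Add(Rational(9, 2), Mul(Rational(1, 2), 2))))) = Add(Pow(-2003, -1), Add(1, Mul(Rational(1, 6), Add(Rational(9, 2), 1)))) = Add(Rational(-1, 2003), Add(1, Mul(Rational(1, 6), Rational(11, 2)))) = Add(Rational(-1, 2003), Add(1, Rational(11, 12))) = Add(Rational(-1, 2003), Rational(23, 12)) = Rational(46057, 24036)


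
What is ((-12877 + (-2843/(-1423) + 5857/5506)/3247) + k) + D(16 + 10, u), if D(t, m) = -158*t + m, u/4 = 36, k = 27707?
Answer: 276435066870345/25440368386 ≈ 10866.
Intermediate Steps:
u = 144 (u = 4*36 = 144)
D(t, m) = m - 158*t
((-12877 + (-2843/(-1423) + 5857/5506)/3247) + k) + D(16 + 10, u) = ((-12877 + (-2843/(-1423) + 5857/5506)/3247) + 27707) + (144 - 158*(16 + 10)) = ((-12877 + (-2843*(-1/1423) + 5857*(1/5506))*(1/3247)) + 27707) + (144 - 158*26) = ((-12877 + (2843/1423 + 5857/5506)*(1/3247)) + 27707) + (144 - 4108) = ((-12877 + (23988069/7835038)*(1/3247)) + 27707) - 3964 = ((-12877 + 23988069/25440368386) + 27707) - 3964 = (-327595599718453/25440368386 + 27707) - 3964 = 377280687152449/25440368386 - 3964 = 276435066870345/25440368386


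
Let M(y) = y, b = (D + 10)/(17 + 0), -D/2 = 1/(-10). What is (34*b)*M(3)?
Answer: 306/5 ≈ 61.200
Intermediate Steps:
D = ⅕ (D = -2/(-10) = -2*(-⅒) = ⅕ ≈ 0.20000)
b = ⅗ (b = (⅕ + 10)/(17 + 0) = (51/5)/17 = (51/5)*(1/17) = ⅗ ≈ 0.60000)
(34*b)*M(3) = (34*(⅗))*3 = (102/5)*3 = 306/5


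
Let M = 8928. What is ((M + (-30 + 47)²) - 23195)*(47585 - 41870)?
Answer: -79884270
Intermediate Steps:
((M + (-30 + 47)²) - 23195)*(47585 - 41870) = ((8928 + (-30 + 47)²) - 23195)*(47585 - 41870) = ((8928 + 17²) - 23195)*5715 = ((8928 + 289) - 23195)*5715 = (9217 - 23195)*5715 = -13978*5715 = -79884270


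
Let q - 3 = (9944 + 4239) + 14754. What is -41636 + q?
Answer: -12696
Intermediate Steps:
q = 28940 (q = 3 + ((9944 + 4239) + 14754) = 3 + (14183 + 14754) = 3 + 28937 = 28940)
-41636 + q = -41636 + 28940 = -12696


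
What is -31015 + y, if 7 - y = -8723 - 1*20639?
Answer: -1646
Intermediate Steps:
y = 29369 (y = 7 - (-8723 - 1*20639) = 7 - (-8723 - 20639) = 7 - 1*(-29362) = 7 + 29362 = 29369)
-31015 + y = -31015 + 29369 = -1646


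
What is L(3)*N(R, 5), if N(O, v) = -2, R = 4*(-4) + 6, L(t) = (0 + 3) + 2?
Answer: -10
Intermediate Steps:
L(t) = 5 (L(t) = 3 + 2 = 5)
R = -10 (R = -16 + 6 = -10)
L(3)*N(R, 5) = 5*(-2) = -10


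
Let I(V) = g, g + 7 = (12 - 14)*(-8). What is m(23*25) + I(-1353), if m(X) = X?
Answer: 584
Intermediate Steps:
g = 9 (g = -7 + (12 - 14)*(-8) = -7 - 2*(-8) = -7 + 16 = 9)
I(V) = 9
m(23*25) + I(-1353) = 23*25 + 9 = 575 + 9 = 584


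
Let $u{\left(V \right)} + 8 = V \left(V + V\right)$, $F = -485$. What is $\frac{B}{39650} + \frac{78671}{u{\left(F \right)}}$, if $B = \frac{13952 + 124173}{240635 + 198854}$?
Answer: $\frac{1054588677592}{6305999566209} \approx 0.16724$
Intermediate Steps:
$B = \frac{138125}{439489} \approx 0.31429$
$u{\left(V \right)} = -8 + 2 V^{2}$ ($u{\left(V \right)} = -8 + V \left(V + V\right) = -8 + V 2 V = -8 + 2 V^{2}$)
$\frac{B}{39650} + \frac{78671}{u{\left(F \right)}} = \frac{138125}{439489 \cdot 39650} + \frac{78671}{-8 + 2 \left(-485\right)^{2}} = \frac{138125}{439489} \cdot \frac{1}{39650} + \frac{78671}{-8 + 2 \cdot 235225} = \frac{425}{53617658} + \frac{78671}{-8 + 470450} = \frac{425}{53617658} + \frac{78671}{470442} = \frac{1054588677592}{6305999566209}$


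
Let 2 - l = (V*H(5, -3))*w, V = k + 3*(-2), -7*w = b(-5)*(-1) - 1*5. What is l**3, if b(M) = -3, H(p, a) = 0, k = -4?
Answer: 8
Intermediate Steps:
w = 2/7 (w = -(-3*(-1) - 1*5)/7 = -(3 - 5)/7 = -1/7*(-2) = 2/7 ≈ 0.28571)
V = -10 (V = -4 + 3*(-2) = -4 - 6 = -10)
l = 2 (l = 2 - (-10*0)*2/7 = 2 - 0*2/7 = 2 - 1*0 = 2 + 0 = 2)
l**3 = 2**3 = 8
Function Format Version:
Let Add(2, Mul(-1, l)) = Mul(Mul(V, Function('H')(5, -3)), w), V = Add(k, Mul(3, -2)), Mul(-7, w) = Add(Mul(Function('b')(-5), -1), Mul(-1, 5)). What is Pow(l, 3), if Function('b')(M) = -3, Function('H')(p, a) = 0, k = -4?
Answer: 8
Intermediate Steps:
w = Rational(2, 7) (w = Mul(Rational(-1, 7), Add(Mul(-3, -1), Mul(-1, 5))) = Mul(Rational(-1, 7), Add(3, -5)) = Mul(Rational(-1, 7), -2) = Rational(2, 7) ≈ 0.28571)
V = -10 (V = Add(-4, Mul(3, -2)) = Add(-4, -6) = -10)
l = 2 (l = Add(2, Mul(-1, Mul(Mul(-10, 0), Rational(2, 7)))) = Add(2, Mul(-1, Mul(0, Rational(2, 7)))) = Add(2, Mul(-1, 0)) = Add(2, 0) = 2)
Pow(l, 3) = Pow(2, 3) = 8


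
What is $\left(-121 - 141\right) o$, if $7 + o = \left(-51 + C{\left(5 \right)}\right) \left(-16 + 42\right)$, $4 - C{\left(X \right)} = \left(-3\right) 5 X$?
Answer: $-188902$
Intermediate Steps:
$C{\left(X \right)} = 4 + 15 X$ ($C{\left(X \right)} = 4 - \left(-3\right) 5 X = 4 - - 15 X = 4 + 15 X$)
$o = 721$ ($o = -7 + \left(-51 + \left(4 + 15 \cdot 5\right)\right) \left(-16 + 42\right) = -7 + \left(-51 + \left(4 + 75\right)\right) 26 = -7 + \left(-51 + 79\right) 26 = -7 + 28 \cdot 26 = -7 + 728 = 721$)
$\left(-121 - 141\right) o = \left(-121 - 141\right) 721 = \left(-262\right) 721 = -188902$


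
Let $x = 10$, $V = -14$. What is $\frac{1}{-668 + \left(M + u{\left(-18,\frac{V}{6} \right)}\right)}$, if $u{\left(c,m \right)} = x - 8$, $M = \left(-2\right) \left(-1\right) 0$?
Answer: $- \frac{1}{666} \approx -0.0015015$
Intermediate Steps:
$M = 0$ ($M = 2 \cdot 0 = 0$)
$u{\left(c,m \right)} = 2$ ($u{\left(c,m \right)} = 10 - 8 = 2$)
$\frac{1}{-668 + \left(M + u{\left(-18,\frac{V}{6} \right)}\right)} = \frac{1}{-668 + \left(0 + 2\right)} = \frac{1}{-668 + 2} = \frac{1}{-666} = - \frac{1}{666}$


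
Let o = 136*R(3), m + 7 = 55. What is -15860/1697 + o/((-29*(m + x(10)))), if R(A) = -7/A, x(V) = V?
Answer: -39207008/4281531 ≈ -9.1572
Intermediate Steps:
m = 48 (m = -7 + 55 = 48)
o = -952/3 (o = 136*(-7/3) = -952/3 ≈ -317.33)
-15860/1697 + o/((-29*(m + x(10)))) = -15860/1697 - 952*(-1/(29*(48 + 10)))/3 = -15860*1/1697 - 952/(3*((-29*58))) = -15860/1697 - 952/3/(-1682) = -15860/1697 - 952/3*(-1/1682) = -15860/1697 + 476/2523 = -39207008/4281531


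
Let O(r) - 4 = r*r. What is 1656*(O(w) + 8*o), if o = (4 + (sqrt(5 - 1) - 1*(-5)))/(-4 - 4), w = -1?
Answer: -9936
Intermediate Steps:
o = -11/8 (o = (4 + (sqrt(4) + 5))/(-8) = (4 + (2 + 5))*(-1/8) = (4 + 7)*(-1/8) = 11*(-1/8) = -11/8 ≈ -1.3750)
O(r) = 4 + r**2 (O(r) = 4 + r*r = 4 + r**2)
1656*(O(w) + 8*o) = 1656*((4 + (-1)**2) + 8*(-11/8)) = 1656*((4 + 1) - 11) = 1656*(5 - 11) = 1656*(-6) = -9936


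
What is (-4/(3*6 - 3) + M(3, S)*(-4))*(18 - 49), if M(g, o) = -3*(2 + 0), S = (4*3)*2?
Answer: -11036/15 ≈ -735.73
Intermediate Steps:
S = 24 (S = 12*2 = 24)
M(g, o) = -6 (M(g, o) = -3*2 = -6)
(-4/(3*6 - 3) + M(3, S)*(-4))*(18 - 49) = (-4/(3*6 - 3) - 6*(-4))*(18 - 49) = (-4/(18 - 3) + 24)*(-31) = (-4/15 + 24)*(-31) = (356/15)*(-31) = -11036/15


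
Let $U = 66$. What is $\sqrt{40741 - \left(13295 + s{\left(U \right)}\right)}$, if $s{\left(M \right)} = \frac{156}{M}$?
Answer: $\frac{2 \sqrt{830170}}{11} \approx 165.66$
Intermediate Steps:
$\sqrt{40741 - \left(13295 + s{\left(U \right)}\right)} = \sqrt{40741 - \left(13295 + \frac{156}{66}\right)} = \sqrt{40741 - \left(13295 + 156 \cdot \frac{1}{66}\right)} = \sqrt{40741 - \frac{146271}{11}} = \sqrt{\frac{301880}{11}} = \frac{2 \sqrt{830170}}{11}$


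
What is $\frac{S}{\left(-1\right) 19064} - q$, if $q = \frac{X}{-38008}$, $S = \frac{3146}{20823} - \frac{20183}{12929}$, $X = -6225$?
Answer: $- \frac{45362063000000}{277092405056901} \approx -0.16371$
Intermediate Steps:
$S = - \frac{34508725}{24474597}$ ($S = 3146 \cdot \frac{1}{20823} - \frac{20183}{12929} = \frac{286}{1893} - \frac{20183}{12929} = - \frac{34508725}{24474597} \approx -1.41$)
$q = \frac{6225}{38008}$ ($q = - \frac{6225}{-38008} = \left(-6225\right) \left(- \frac{1}{38008}\right) = \frac{6225}{38008} \approx 0.16378$)
$\frac{S}{\left(-1\right) 19064} - q = - \frac{34508725}{24474597 \left(\left(-1\right) 19064\right)} - \frac{6225}{38008} = - \frac{34508725}{24474597 \left(-19064\right)} - \frac{6225}{38008} = \left(- \frac{34508725}{24474597}\right) \left(- \frac{1}{19064}\right) - \frac{6225}{38008} = \frac{34508725}{466583717208} - \frac{6225}{38008} = - \frac{45362063000000}{277092405056901}$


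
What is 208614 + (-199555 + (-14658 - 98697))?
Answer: -104296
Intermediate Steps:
208614 + (-199555 + (-14658 - 98697)) = 208614 + (-199555 - 113355) = 208614 - 312910 = -104296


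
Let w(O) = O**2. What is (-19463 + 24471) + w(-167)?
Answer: 32897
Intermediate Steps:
(-19463 + 24471) + w(-167) = (-19463 + 24471) + (-167)**2 = 5008 + 27889 = 32897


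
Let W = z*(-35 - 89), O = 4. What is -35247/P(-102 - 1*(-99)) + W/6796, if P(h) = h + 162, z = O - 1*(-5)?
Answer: -19976338/90047 ≈ -221.84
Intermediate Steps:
z = 9 (z = 4 - 1*(-5) = 4 + 5 = 9)
P(h) = 162 + h
W = -1116 (W = 9*(-35 - 89) = 9*(-124) = -1116)
-35247/P(-102 - 1*(-99)) + W/6796 = -35247/(162 + (-102 - 1*(-99))) - 1116/6796 = -35247/(162 + (-102 + 99)) - 1116*1/6796 = -35247/(162 - 3) - 279/1699 = -35247/159 - 279/1699 = -35247*1/159 - 279/1699 = -11749/53 - 279/1699 = -19976338/90047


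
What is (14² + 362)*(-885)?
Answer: -493830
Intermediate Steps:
(14² + 362)*(-885) = (196 + 362)*(-885) = 558*(-885) = -493830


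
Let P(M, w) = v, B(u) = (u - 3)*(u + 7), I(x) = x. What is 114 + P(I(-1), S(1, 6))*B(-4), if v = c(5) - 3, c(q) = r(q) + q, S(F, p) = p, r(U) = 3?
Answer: 9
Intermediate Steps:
c(q) = 3 + q
B(u) = (-3 + u)*(7 + u)
v = 5 (v = (3 + 5) - 3 = 8 - 3 = 5)
P(M, w) = 5
114 + P(I(-1), S(1, 6))*B(-4) = 114 + 5*(-21 + (-4)² + 4*(-4)) = 114 + 5*(-21 + 16 - 16) = 114 + 5*(-21) = 114 - 105 = 9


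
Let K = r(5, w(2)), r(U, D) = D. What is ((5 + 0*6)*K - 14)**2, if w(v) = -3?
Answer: 841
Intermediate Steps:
K = -3
((5 + 0*6)*K - 14)**2 = ((5 + 0*6)*(-3) - 14)**2 = ((5 + 0)*(-3) - 14)**2 = (5*(-3) - 14)**2 = (-15 - 14)**2 = (-29)**2 = 841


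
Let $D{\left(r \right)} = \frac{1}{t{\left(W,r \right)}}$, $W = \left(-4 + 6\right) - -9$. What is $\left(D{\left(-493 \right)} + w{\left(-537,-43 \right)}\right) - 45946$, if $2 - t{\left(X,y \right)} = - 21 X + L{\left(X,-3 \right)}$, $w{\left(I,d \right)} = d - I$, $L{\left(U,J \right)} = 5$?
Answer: $- \frac{10363055}{228} \approx -45452.0$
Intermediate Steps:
$W = 11$ ($W = 2 + 9 = 11$)
$t{\left(X,y \right)} = -3 + 21 X$ ($t{\left(X,y \right)} = 2 - \left(- 21 X + 5\right) = 2 - \left(5 - 21 X\right) = 2 + \left(-5 + 21 X\right) = -3 + 21 X$)
$D{\left(r \right)} = \frac{1}{228}$ ($D{\left(r \right)} = \frac{1}{-3 + 21 \cdot 11} = \frac{1}{-3 + 231} = \frac{1}{228}$)
$\left(D{\left(-493 \right)} + w{\left(-537,-43 \right)}\right) - 45946 = \left(\frac{1}{228} - -494\right) - 45946 = \left(\frac{1}{228} + \left(-43 + 537\right)\right) - 45946 = \left(\frac{1}{228} + 494\right) - 45946 = \frac{112633}{228} - 45946 = - \frac{10363055}{228}$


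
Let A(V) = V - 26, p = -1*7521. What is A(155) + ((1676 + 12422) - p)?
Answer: 21748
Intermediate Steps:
p = -7521
A(V) = -26 + V
A(155) + ((1676 + 12422) - p) = (-26 + 155) + ((1676 + 12422) - 1*(-7521)) = 129 + (14098 + 7521) = 129 + 21619 = 21748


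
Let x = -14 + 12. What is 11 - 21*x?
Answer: 53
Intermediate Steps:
x = -2
11 - 21*x = 11 - 21*(-2) = 11 + 42 = 53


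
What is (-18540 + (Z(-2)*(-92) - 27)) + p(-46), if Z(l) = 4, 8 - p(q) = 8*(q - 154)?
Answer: -17327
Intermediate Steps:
p(q) = 1240 - 8*q (p(q) = 8 - 8*(q - 154) = 8 - 8*(-154 + q) = 8 - (-1232 + 8*q) = 8 + (1232 - 8*q) = 1240 - 8*q)
(-18540 + (Z(-2)*(-92) - 27)) + p(-46) = (-18540 + (4*(-92) - 27)) + (1240 - 8*(-46)) = (-18540 + (-368 - 27)) + (1240 + 368) = (-18540 - 395) + 1608 = -18935 + 1608 = -17327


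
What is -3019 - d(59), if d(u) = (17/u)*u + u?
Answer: -3095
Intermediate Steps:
d(u) = 17 + u
-3019 - d(59) = -3019 - (17 + 59) = -3019 - 1*76 = -3019 - 76 = -3095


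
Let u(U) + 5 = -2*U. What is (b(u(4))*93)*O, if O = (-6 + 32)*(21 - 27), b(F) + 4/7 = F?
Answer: 1378260/7 ≈ 1.9689e+5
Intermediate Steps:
u(U) = -5 - 2*U
b(F) = -4/7 + F
O = -156 (O = 26*(-6) = -156)
(b(u(4))*93)*O = ((-4/7 + (-5 - 2*4))*93)*(-156) = ((-4/7 + (-5 - 8))*93)*(-156) = ((-4/7 - 13)*93)*(-156) = -95/7*93*(-156) = -8835/7*(-156) = 1378260/7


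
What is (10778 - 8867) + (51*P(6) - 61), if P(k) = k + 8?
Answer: 2564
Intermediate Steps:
P(k) = 8 + k
(10778 - 8867) + (51*P(6) - 61) = (10778 - 8867) + (51*(8 + 6) - 61) = 1911 + (51*14 - 61) = 1911 + (714 - 61) = 1911 + 653 = 2564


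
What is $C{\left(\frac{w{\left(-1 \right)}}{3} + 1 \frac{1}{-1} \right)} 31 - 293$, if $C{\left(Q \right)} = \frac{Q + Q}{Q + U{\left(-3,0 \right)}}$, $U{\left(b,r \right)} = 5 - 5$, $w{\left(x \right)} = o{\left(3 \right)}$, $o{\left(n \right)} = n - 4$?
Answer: $-231$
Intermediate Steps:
$o{\left(n \right)} = -4 + n$ ($o{\left(n \right)} = n - 4 = -4 + n$)
$w{\left(x \right)} = -1$ ($w{\left(x \right)} = -4 + 3 = -1$)
$U{\left(b,r \right)} = 0$
$C{\left(Q \right)} = 2$ ($C{\left(Q \right)} = \frac{Q + Q}{Q + 0} = \frac{2 Q}{Q} = 2$)
$C{\left(\frac{w{\left(-1 \right)}}{3} + 1 \frac{1}{-1} \right)} 31 - 293 = 2 \cdot 31 - 293 = 62 - 293 = -231$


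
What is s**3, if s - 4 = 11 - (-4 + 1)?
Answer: 5832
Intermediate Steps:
s = 18 (s = 4 + (11 - (-4 + 1)) = 4 + (11 - 1*(-3)) = 4 + (11 + 3) = 4 + 14 = 18)
s**3 = 18**3 = 5832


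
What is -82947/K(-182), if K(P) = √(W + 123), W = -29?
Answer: -82947*√94/94 ≈ -8555.3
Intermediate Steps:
K(P) = √94 (K(P) = √(-29 + 123) = √94)
-82947/K(-182) = -82947*√94/94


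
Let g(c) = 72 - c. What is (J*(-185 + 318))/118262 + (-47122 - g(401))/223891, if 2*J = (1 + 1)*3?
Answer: -74582209/362709554 ≈ -0.20563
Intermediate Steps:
J = 3 (J = ((1 + 1)*3)/2 = (2*3)/2 = (½)*6 = 3)
(J*(-185 + 318))/118262 + (-47122 - g(401))/223891 = (3*(-185 + 318))/118262 + (-47122 - (72 - 1*401))/223891 = (3*133)*(1/118262) + (-47122 - (72 - 401))*(1/223891) = 399*(1/118262) + (-47122 - 1*(-329))*(1/223891) = 399/118262 + (-47122 + 329)*(1/223891) = 399/118262 - 46793*1/223891 = 399/118262 - 641/3067 = -74582209/362709554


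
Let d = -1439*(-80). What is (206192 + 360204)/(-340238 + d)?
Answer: -283198/112559 ≈ -2.5160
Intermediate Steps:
d = 115120
(206192 + 360204)/(-340238 + d) = (206192 + 360204)/(-340238 + 115120) = 566396/(-225118) = 566396*(-1/225118) = -283198/112559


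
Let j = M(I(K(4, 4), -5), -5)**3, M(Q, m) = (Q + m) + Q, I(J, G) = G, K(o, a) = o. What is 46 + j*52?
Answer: -175454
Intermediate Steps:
M(Q, m) = m + 2*Q
j = -3375 (j = (-5 + 2*(-5))**3 = (-5 - 10)**3 = (-15)**3 = -3375)
46 + j*52 = 46 - 3375*52 = 46 - 175500 = -175454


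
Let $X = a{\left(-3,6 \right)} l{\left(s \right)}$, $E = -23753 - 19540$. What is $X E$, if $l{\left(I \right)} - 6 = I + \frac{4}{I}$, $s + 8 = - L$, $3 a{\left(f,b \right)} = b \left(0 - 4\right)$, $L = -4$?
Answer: $346344$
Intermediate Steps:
$a{\left(f,b \right)} = - \frac{4 b}{3}$ ($a{\left(f,b \right)} = \frac{b \left(0 - 4\right)}{3} = \frac{b \left(-4\right)}{3} = \frac{\left(-4\right) b}{3} = - \frac{4 b}{3}$)
$E = -43293$ ($E = -23753 - 19540 = -43293$)
$s = -4$ ($s = -8 - -4 = -8 + 4 = -4$)
$l{\left(I \right)} = 6 + I + \frac{4}{I}$ ($l{\left(I \right)} = 6 + \left(I + \frac{4}{I}\right) = 6 + I + \frac{4}{I}$)
$X = -8$ ($X = \left(- \frac{4}{3}\right) 6 \left(6 - 4 + \frac{4}{-4}\right) = - 8 \left(6 - 4 + 4 \left(- \frac{1}{4}\right)\right) = - 8 \left(6 - 4 - 1\right) = \left(-8\right) 1 = -8$)
$X E = \left(-8\right) \left(-43293\right) = 346344$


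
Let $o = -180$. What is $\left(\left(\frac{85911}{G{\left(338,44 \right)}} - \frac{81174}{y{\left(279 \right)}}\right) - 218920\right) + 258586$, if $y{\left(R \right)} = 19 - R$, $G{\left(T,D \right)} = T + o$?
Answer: $\frac{208080204}{5135} \approx 40522.0$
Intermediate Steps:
$G{\left(T,D \right)} = -180 + T$ ($G{\left(T,D \right)} = T - 180 = -180 + T$)
$\left(\left(\frac{85911}{G{\left(338,44 \right)}} - \frac{81174}{y{\left(279 \right)}}\right) - 218920\right) + 258586 = \left(\left(\frac{85911}{-180 + 338} - \frac{81174}{19 - 279}\right) - 218920\right) + 258586 = \left(\left(\frac{85911}{158} - \frac{81174}{19 - 279}\right) - 218920\right) + 258586 = \left(\left(85911 \cdot \frac{1}{158} - \frac{81174}{-260}\right) - 218920\right) + 258586 = \left(\left(\frac{85911}{158} - - \frac{40587}{130}\right) - 218920\right) + 258586 = \left(\left(\frac{85911}{158} + \frac{40587}{130}\right) - 218920\right) + 258586 = \left(\frac{4395294}{5135} - 218920\right) + 258586 = - \frac{1119758906}{5135} + 258586 = \frac{208080204}{5135}$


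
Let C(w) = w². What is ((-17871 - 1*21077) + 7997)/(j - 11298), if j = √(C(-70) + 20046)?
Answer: 174842199/63809929 + 30951*√24946/127619858 ≈ 2.7784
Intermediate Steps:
j = √24946 (j = √((-70)² + 20046) = √(4900 + 20046) = √24946 ≈ 157.94)
((-17871 - 1*21077) + 7997)/(j - 11298) = ((-17871 - 1*21077) + 7997)/(√24946 - 11298) = ((-17871 - 21077) + 7997)/(-11298 + √24946) = (-38948 + 7997)/(-11298 + √24946) = -30951/(-11298 + √24946)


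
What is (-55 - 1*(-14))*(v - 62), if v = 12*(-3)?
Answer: 4018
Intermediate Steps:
v = -36
(-55 - 1*(-14))*(v - 62) = (-55 - 1*(-14))*(-36 - 62) = (-55 + 14)*(-98) = -41*(-98) = 4018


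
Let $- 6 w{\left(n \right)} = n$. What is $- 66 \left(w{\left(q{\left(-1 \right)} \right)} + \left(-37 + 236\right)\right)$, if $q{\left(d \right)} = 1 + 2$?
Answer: $-13101$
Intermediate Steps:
$q{\left(d \right)} = 3$
$w{\left(n \right)} = - \frac{n}{6}$
$- 66 \left(w{\left(q{\left(-1 \right)} \right)} + \left(-37 + 236\right)\right) = - 66 \left(\left(- \frac{1}{6}\right) 3 + \left(-37 + 236\right)\right) = - 66 \left(- \frac{1}{2} + 199\right) = \left(-66\right) \frac{397}{2} = -13101$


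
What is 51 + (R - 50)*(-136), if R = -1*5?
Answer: 7531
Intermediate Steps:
R = -5
51 + (R - 50)*(-136) = 51 + (-5 - 50)*(-136) = 51 - 55*(-136) = 51 + 7480 = 7531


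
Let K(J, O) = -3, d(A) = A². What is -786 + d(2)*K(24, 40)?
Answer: -798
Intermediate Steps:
-786 + d(2)*K(24, 40) = -786 + 2²*(-3) = -786 + 4*(-3) = -786 - 12 = -798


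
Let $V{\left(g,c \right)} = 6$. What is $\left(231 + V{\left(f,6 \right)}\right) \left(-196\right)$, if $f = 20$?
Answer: $-46452$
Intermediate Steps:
$\left(231 + V{\left(f,6 \right)}\right) \left(-196\right) = \left(231 + 6\right) \left(-196\right) = 237 \left(-196\right) = -46452$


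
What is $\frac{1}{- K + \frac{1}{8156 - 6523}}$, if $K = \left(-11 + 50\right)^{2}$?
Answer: $- \frac{1633}{2483792} \approx -0.00065746$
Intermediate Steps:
$K = 1521$ ($K = 39^{2} = 1521$)
$\frac{1}{- K + \frac{1}{8156 - 6523}} = \frac{1}{\left(-1\right) 1521 + \frac{1}{8156 - 6523}} = \frac{1}{-1521 + \frac{1}{1633}} = \frac{1}{- \frac{2483792}{1633}} = - \frac{1633}{2483792}$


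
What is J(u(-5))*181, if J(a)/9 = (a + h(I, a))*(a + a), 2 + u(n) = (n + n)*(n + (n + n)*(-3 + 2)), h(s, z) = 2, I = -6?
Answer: 8470800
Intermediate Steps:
u(n) = -2 - 2*n² (u(n) = -2 + (n + n)*(n + (n + n)*(-3 + 2)) = -2 + (2*n)*(n + (2*n)*(-1)) = -2 + (2*n)*(n - 2*n) = -2 + (2*n)*(-n) = -2 - 2*n²)
J(a) = 18*a*(2 + a) (J(a) = 9*((a + 2)*(a + a)) = 9*((2 + a)*(2*a)) = 9*(2*a*(2 + a)) = 18*a*(2 + a))
J(u(-5))*181 = (18*(-2 - 2*(-5)²)*(2 + (-2 - 2*(-5)²)))*181 = (18*(-2 - 2*25)*(2 + (-2 - 2*25)))*181 = (18*(-2 - 50)*(2 + (-2 - 50)))*181 = (18*(-52)*(2 - 52))*181 = (18*(-52)*(-50))*181 = 46800*181 = 8470800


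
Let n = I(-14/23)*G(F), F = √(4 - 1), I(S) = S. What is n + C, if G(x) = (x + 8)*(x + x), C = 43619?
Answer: 1003153/23 - 224*√3/23 ≈ 43599.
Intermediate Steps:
F = √3 ≈ 1.7320
G(x) = 2*x*(8 + x) (G(x) = (8 + x)*(2*x) = 2*x*(8 + x))
n = -28*√3*(8 + √3)/23 (n = (-14/23)*(2*√3*(8 + √3)) = (-14*1/23)*(2*√3*(8 + √3)) = -28*√3*(8 + √3)/23 ≈ -20.521)
n + C = (-84/23 - 224*√3/23) + 43619 = 1003153/23 - 224*√3/23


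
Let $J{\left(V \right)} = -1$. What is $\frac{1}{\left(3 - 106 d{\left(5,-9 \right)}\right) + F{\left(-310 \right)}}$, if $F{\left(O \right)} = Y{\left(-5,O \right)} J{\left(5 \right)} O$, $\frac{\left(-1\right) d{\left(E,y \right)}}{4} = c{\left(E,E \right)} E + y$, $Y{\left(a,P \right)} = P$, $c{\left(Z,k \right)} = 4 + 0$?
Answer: $- \frac{1}{91433} \approx -1.0937 \cdot 10^{-5}$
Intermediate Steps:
$c{\left(Z,k \right)} = 4$
$d{\left(E,y \right)} = - 16 E - 4 y$ ($d{\left(E,y \right)} = - 4 \left(4 E + y\right) = - 4 \left(y + 4 E\right) = - 16 E - 4 y$)
$F{\left(O \right)} = - O^{2}$ ($F{\left(O \right)} = O \left(-1\right) O = - O O = - O^{2}$)
$\frac{1}{\left(3 - 106 d{\left(5,-9 \right)}\right) + F{\left(-310 \right)}} = \frac{1}{\left(3 - 106 \left(\left(-16\right) 5 - -36\right)\right) - \left(-310\right)^{2}} = \frac{1}{\left(3 - 106 \left(-80 + 36\right)\right) - 96100} = \frac{1}{\left(3 - -4664\right) - 96100} = \frac{1}{\left(3 + 4664\right) - 96100} = \frac{1}{4667 - 96100} = \frac{1}{-91433} = - \frac{1}{91433}$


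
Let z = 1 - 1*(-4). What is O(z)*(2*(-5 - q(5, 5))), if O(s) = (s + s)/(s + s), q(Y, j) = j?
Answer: -20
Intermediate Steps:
z = 5 (z = 1 + 4 = 5)
O(s) = 1 (O(s) = (2*s)/((2*s)) = (2*s)*(1/(2*s)) = 1)
O(z)*(2*(-5 - q(5, 5))) = 1*(2*(-5 - 1*5)) = 1*(2*(-5 - 5)) = 1*(2*(-10)) = 1*(-20) = -20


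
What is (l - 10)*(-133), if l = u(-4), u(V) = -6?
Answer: 2128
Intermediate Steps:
l = -6
(l - 10)*(-133) = (-6 - 10)*(-133) = -16*(-133) = 2128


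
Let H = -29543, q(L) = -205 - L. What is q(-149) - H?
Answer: 29487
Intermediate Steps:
q(-149) - H = (-205 - 1*(-149)) - 1*(-29543) = (-205 + 149) + 29543 = -56 + 29543 = 29487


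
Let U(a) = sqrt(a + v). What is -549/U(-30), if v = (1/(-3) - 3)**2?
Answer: 1647*I*sqrt(170)/170 ≈ 126.32*I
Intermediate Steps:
v = 100/9 (v = (-1/3 - 3)**2 = (-10/3)**2 = 100/9 ≈ 11.111)
U(a) = sqrt(100/9 + a) (U(a) = sqrt(a + 100/9) = sqrt(100/9 + a))
-549/U(-30) = -549*3/sqrt(100 + 9*(-30)) = -549*3/sqrt(100 - 270) = -549*(-3*I*sqrt(170)/170) = -(-1647)*I*sqrt(170)/170 = 1647*I*sqrt(170)/170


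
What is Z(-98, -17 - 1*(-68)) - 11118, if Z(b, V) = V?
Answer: -11067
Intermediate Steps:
Z(-98, -17 - 1*(-68)) - 11118 = (-17 - 1*(-68)) - 11118 = (-17 + 68) - 11118 = 51 - 11118 = -11067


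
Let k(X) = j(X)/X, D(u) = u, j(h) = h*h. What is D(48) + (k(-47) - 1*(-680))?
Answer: 681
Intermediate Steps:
j(h) = h²
k(X) = X (k(X) = X²/X = X)
D(48) + (k(-47) - 1*(-680)) = 48 + (-47 - 1*(-680)) = 48 + (-47 + 680) = 48 + 633 = 681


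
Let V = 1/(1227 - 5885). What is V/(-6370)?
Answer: 1/29671460 ≈ 3.3702e-8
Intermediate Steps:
V = -1/4658 (V = 1/(-4658) = -1/4658 ≈ -0.00021468)
V/(-6370) = -1/4658/(-6370) = -1/4658*(-1/6370) = 1/29671460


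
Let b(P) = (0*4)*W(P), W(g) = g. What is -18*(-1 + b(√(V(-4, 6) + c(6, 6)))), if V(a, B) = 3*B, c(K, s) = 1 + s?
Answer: 18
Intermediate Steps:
b(P) = 0 (b(P) = (0*4)*P = 0*P = 0)
-18*(-1 + b(√(V(-4, 6) + c(6, 6)))) = -18*(-1 + 0) = -18*(-1) = 18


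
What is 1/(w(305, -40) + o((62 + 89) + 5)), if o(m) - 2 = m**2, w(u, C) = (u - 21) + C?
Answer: 1/24582 ≈ 4.0680e-5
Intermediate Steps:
w(u, C) = -21 + C + u (w(u, C) = (-21 + u) + C = -21 + C + u)
o(m) = 2 + m**2
1/(w(305, -40) + o((62 + 89) + 5)) = 1/((-21 - 40 + 305) + (2 + ((62 + 89) + 5)**2)) = 1/(244 + (2 + (151 + 5)**2)) = 1/(244 + (2 + 156**2)) = 1/(244 + (2 + 24336)) = 1/(244 + 24338) = 1/24582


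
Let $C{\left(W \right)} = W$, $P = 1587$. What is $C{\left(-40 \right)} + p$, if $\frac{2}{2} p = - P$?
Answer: $-1627$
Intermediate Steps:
$p = -1587$ ($p = \left(-1\right) 1587 = -1587$)
$C{\left(-40 \right)} + p = -40 - 1587 = -1627$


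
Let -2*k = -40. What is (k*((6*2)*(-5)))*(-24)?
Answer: 28800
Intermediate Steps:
k = 20 (k = -½*(-40) = 20)
(k*((6*2)*(-5)))*(-24) = (20*((6*2)*(-5)))*(-24) = (20*(12*(-5)))*(-24) = (20*(-60))*(-24) = -1200*(-24) = 28800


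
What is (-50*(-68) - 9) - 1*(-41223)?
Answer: 44614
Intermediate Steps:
(-50*(-68) - 9) - 1*(-41223) = (3400 - 9) + 41223 = 3391 + 41223 = 44614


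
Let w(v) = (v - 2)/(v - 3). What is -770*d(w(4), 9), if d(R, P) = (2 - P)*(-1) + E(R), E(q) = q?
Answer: -6930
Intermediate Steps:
w(v) = (-2 + v)/(-3 + v)
d(R, P) = -2 + P + R (d(R, P) = (2 - P)*(-1) + R = (-2 + P) + R = -2 + P + R)
-770*d(w(4), 9) = -770*(-2 + 9 + (-2 + 4)/(-3 + 4)) = -770*(-2 + 9 + 2/1) = -770*(-2 + 9 + 1*2) = -770*(-2 + 9 + 2) = -770*9 = -6930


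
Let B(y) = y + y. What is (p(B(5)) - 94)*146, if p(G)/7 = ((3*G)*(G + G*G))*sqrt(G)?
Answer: -13724 + 3372600*sqrt(10) ≈ 1.0651e+7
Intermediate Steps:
B(y) = 2*y
p(G) = 21*G**(3/2)*(G + G**2) (p(G) = 7*(((3*G)*(G + G*G))*sqrt(G)) = 7*(((3*G)*(G + G**2))*sqrt(G)) = 7*((3*G*(G + G**2))*sqrt(G)) = 7*(3*G**(3/2)*(G + G**2)) = 21*G**(3/2)*(G + G**2))
(p(B(5)) - 94)*146 = (21*(2*5)**(5/2)*(1 + 2*5) - 94)*146 = (21*10**(5/2)*(1 + 10) - 94)*146 = (21*(100*sqrt(10))*11 - 94)*146 = (23100*sqrt(10) - 94)*146 = (-94 + 23100*sqrt(10))*146 = -13724 + 3372600*sqrt(10)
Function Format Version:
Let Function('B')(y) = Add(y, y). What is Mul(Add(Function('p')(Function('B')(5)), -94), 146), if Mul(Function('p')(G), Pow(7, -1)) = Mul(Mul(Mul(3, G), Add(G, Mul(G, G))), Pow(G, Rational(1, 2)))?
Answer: Add(-13724, Mul(3372600, Pow(10, Rational(1, 2)))) ≈ 1.0651e+7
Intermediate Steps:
Function('B')(y) = Mul(2, y)
Function('p')(G) = Mul(21, Pow(G, Rational(3, 2)), Add(G, Pow(G, 2))) (Function('p')(G) = Mul(7, Mul(Mul(Mul(3, G), Add(G, Mul(G, G))), Pow(G, Rational(1, 2)))) = Mul(7, Mul(Mul(Mul(3, G), Add(G, Pow(G, 2))), Pow(G, Rational(1, 2)))) = Mul(7, Mul(Mul(3, G, Add(G, Pow(G, 2))), Pow(G, Rational(1, 2)))) = Mul(7, Mul(3, Pow(G, Rational(3, 2)), Add(G, Pow(G, 2)))) = Mul(21, Pow(G, Rational(3, 2)), Add(G, Pow(G, 2))))
Mul(Add(Function('p')(Function('B')(5)), -94), 146) = Mul(Add(Mul(21, Pow(Mul(2, 5), Rational(5, 2)), Add(1, Mul(2, 5))), -94), 146) = Mul(Add(Mul(21, Pow(10, Rational(5, 2)), Add(1, 10)), -94), 146) = Mul(Add(Mul(21, Mul(100, Pow(10, Rational(1, 2))), 11), -94), 146) = Mul(Add(Mul(23100, Pow(10, Rational(1, 2))), -94), 146) = Mul(Add(-94, Mul(23100, Pow(10, Rational(1, 2)))), 146) = Add(-13724, Mul(3372600, Pow(10, Rational(1, 2))))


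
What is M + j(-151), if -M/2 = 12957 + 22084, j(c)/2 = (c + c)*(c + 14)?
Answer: 12666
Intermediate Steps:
j(c) = 4*c*(14 + c) (j(c) = 2*((c + c)*(c + 14)) = 2*((2*c)*(14 + c)) = 2*(2*c*(14 + c)) = 4*c*(14 + c))
M = -70082 (M = -2*(12957 + 22084) = -2*35041 = -70082)
M + j(-151) = -70082 + 4*(-151)*(14 - 151) = -70082 + 4*(-151)*(-137) = -70082 + 82748 = 12666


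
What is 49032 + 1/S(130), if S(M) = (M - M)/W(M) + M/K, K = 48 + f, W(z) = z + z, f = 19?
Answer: 6374227/130 ≈ 49033.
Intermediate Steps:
W(z) = 2*z
K = 67 (K = 48 + 19 = 67)
S(M) = M/67 (S(M) = (M - M)/((2*M)) + M/67 = 0*(1/(2*M)) + M*(1/67) = 0 + M/67 = M/67)
49032 + 1/S(130) = 49032 + 1/((1/67)*130) = 49032 + 1/(130/67) = 49032 + 67/130 = 6374227/130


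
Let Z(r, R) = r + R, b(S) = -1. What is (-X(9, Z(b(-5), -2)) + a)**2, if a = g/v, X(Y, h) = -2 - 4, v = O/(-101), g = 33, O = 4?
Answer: 10949481/16 ≈ 6.8434e+5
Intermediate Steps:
Z(r, R) = R + r
v = -4/101 (v = 4/(-101) = 4*(-1/101) = -4/101 ≈ -0.039604)
X(Y, h) = -6
a = -3333/4 (a = 33/(-4/101) = 33*(-101/4) = -3333/4 ≈ -833.25)
(-X(9, Z(b(-5), -2)) + a)**2 = (-1*(-6) - 3333/4)**2 = (6 - 3333/4)**2 = (-3309/4)**2 = 10949481/16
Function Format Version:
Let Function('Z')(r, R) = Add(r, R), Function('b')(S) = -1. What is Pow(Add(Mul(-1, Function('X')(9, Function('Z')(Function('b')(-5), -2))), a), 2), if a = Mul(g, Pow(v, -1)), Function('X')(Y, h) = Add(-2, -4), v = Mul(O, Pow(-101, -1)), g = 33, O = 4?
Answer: Rational(10949481, 16) ≈ 6.8434e+5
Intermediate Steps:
Function('Z')(r, R) = Add(R, r)
v = Rational(-4, 101) (v = Mul(4, Pow(-101, -1)) = Mul(4, Rational(-1, 101)) = Rational(-4, 101) ≈ -0.039604)
Function('X')(Y, h) = -6
a = Rational(-3333, 4) (a = Mul(33, Pow(Rational(-4, 101), -1)) = Mul(33, Rational(-101, 4)) = Rational(-3333, 4) ≈ -833.25)
Pow(Add(Mul(-1, Function('X')(9, Function('Z')(Function('b')(-5), -2))), a), 2) = Pow(Add(Mul(-1, -6), Rational(-3333, 4)), 2) = Pow(Add(6, Rational(-3333, 4)), 2) = Pow(Rational(-3309, 4), 2) = Rational(10949481, 16)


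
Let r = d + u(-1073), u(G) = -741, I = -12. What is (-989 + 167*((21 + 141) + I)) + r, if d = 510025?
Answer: 533345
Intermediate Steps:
r = 509284 (r = 510025 - 741 = 509284)
(-989 + 167*((21 + 141) + I)) + r = (-989 + 167*((21 + 141) - 12)) + 509284 = (-989 + 167*(162 - 12)) + 509284 = (-989 + 167*150) + 509284 = (-989 + 25050) + 509284 = 24061 + 509284 = 533345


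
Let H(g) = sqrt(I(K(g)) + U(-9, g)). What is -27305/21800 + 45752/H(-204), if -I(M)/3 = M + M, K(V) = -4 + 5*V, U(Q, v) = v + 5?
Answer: -5461/4360 + 45752*sqrt(5945)/5945 ≈ 592.13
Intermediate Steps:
U(Q, v) = 5 + v
I(M) = -6*M (I(M) = -3*(M + M) = -6*M)
H(g) = sqrt(29 - 29*g) (H(g) = sqrt(-6*(-4 + 5*g) + (5 + g)) = sqrt((24 - 30*g) + (5 + g)) = sqrt(29 - 29*g))
-27305/21800 + 45752/H(-204) = -27305/21800 + 45752/(sqrt(29 - 29*(-204))) = -27305*1/21800 + 45752/(sqrt(29 + 5916)) = -5461/4360 + 45752/(sqrt(5945)) = -5461/4360 + 45752*(sqrt(5945)/5945) = -5461/4360 + 45752*sqrt(5945)/5945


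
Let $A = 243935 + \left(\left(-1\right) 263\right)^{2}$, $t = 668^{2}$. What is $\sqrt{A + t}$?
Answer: $4 \sqrt{47458} \approx 871.39$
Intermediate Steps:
$t = 446224$
$A = 313104$ ($A = 243935 + \left(-263\right)^{2} = 243935 + 69169 = 313104$)
$\sqrt{A + t} = \sqrt{313104 + 446224} = \sqrt{759328} = 4 \sqrt{47458}$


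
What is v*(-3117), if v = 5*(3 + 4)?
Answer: -109095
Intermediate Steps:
v = 35 (v = 5*7 = 35)
v*(-3117) = 35*(-3117) = -109095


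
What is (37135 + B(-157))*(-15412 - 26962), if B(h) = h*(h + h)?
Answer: -3662511942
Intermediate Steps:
B(h) = 2*h**2 (B(h) = h*(2*h) = 2*h**2)
(37135 + B(-157))*(-15412 - 26962) = (37135 + 2*(-157)**2)*(-15412 - 26962) = (37135 + 2*24649)*(-42374) = (37135 + 49298)*(-42374) = 86433*(-42374) = -3662511942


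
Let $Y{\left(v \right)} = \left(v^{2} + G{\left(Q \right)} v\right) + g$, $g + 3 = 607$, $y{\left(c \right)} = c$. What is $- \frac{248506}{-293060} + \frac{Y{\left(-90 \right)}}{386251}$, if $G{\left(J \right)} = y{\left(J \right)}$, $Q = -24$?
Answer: $\frac{49584747423}{56597359030} \approx 0.8761$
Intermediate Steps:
$G{\left(J \right)} = J$
$g = 604$ ($g = -3 + 607 = 604$)
$Y{\left(v \right)} = 604 + v^{2} - 24 v$ ($Y{\left(v \right)} = \left(v^{2} - 24 v\right) + 604 = 604 + v^{2} - 24 v$)
$- \frac{248506}{-293060} + \frac{Y{\left(-90 \right)}}{386251} = - \frac{248506}{-293060} + \frac{604 + \left(-90\right)^{2} - -2160}{386251} = \left(-248506\right) \left(- \frac{1}{293060}\right) + \left(604 + 8100 + 2160\right) \frac{1}{386251} = \frac{124253}{146530} + 10864 \cdot \frac{1}{386251} = \frac{124253}{146530} + \frac{10864}{386251} = \frac{49584747423}{56597359030}$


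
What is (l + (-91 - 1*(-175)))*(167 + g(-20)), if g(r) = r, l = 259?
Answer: 50421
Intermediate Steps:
(l + (-91 - 1*(-175)))*(167 + g(-20)) = (259 + (-91 - 1*(-175)))*(167 - 20) = (259 + (-91 + 175))*147 = (259 + 84)*147 = 343*147 = 50421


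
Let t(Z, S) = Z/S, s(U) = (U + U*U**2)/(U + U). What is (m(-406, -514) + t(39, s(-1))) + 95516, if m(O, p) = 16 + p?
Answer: 95057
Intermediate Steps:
s(U) = (U + U**3)/(2*U) (s(U) = (U + U**3)/((2*U)) = (U + U**3)*(1/(2*U)) = (U + U**3)/(2*U))
(m(-406, -514) + t(39, s(-1))) + 95516 = ((16 - 514) + 39/(1/2 + (1/2)*(-1)**2)) + 95516 = (-498 + 39/(1/2 + (1/2)*1)) + 95516 = (-498 + 39/(1/2 + 1/2)) + 95516 = (-498 + 39/1) + 95516 = (-498 + 39*1) + 95516 = (-498 + 39) + 95516 = -459 + 95516 = 95057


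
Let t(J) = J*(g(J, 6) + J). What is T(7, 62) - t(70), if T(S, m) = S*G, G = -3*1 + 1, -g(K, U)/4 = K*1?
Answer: 14686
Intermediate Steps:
g(K, U) = -4*K
G = -2 (G = -3 + 1 = -2)
T(S, m) = -2*S (T(S, m) = S*(-2) = -2*S)
t(J) = -3*J**2 (t(J) = J*(-4*J + J) = J*(-3*J) = -3*J**2)
T(7, 62) - t(70) = -2*7 - (-3)*70**2 = -14 - (-3)*4900 = -14 - 1*(-14700) = -14 + 14700 = 14686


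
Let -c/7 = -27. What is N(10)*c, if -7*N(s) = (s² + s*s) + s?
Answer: -5670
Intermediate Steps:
c = 189 (c = -7*(-27) = 189)
N(s) = -2*s²/7 - s/7 (N(s) = -((s² + s*s) + s)/7 = -((s² + s²) + s)/7 = -(2*s² + s)/7 = -(s + 2*s²)/7 = -2*s²/7 - s/7)
N(10)*c = -⅐*10*(1 + 2*10)*189 = -⅐*10*(1 + 20)*189 = -⅐*10*21*189 = -30*189 = -5670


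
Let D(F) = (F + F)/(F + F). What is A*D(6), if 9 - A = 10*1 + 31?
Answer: -32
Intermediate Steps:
D(F) = 1 (D(F) = (2*F)/((2*F)) = (2*F)*(1/(2*F)) = 1)
A = -32 (A = 9 - (10*1 + 31) = 9 - (10 + 31) = 9 - 1*41 = 9 - 41 = -32)
A*D(6) = -32*1 = -32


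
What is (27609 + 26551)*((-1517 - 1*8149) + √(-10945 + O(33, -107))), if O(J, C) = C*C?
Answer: -523510560 + 324960*√14 ≈ -5.2229e+8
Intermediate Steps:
O(J, C) = C²
(27609 + 26551)*((-1517 - 1*8149) + √(-10945 + O(33, -107))) = (27609 + 26551)*((-1517 - 1*8149) + √(-10945 + (-107)²)) = 54160*((-1517 - 8149) + √(-10945 + 11449)) = 54160*(-9666 + √504) = 54160*(-9666 + 6*√14) = -523510560 + 324960*√14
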